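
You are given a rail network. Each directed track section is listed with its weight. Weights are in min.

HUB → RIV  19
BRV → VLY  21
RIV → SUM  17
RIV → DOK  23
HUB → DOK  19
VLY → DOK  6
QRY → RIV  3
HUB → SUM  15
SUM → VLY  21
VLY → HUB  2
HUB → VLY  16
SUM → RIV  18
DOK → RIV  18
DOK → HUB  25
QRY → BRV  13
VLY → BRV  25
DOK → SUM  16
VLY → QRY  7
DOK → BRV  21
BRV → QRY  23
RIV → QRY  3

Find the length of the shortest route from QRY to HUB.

Shortest distances from QRY:
QRY: 0
RIV: 3  (via QRY)
BRV: 13  (via QRY)
SUM: 20  (via RIV)
DOK: 26  (via RIV)
VLY: 34  (via BRV)
HUB: 36  (via VLY)
Shortest route: QRY → BRV → VLY → HUB = 36 min.

36 min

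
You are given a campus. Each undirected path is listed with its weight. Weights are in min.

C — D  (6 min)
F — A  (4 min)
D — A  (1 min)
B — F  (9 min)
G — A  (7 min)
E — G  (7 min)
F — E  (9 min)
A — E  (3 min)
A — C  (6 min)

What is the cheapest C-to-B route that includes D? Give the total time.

20 min

Shortest C→D: C–D = 6
Best D to B: D–A–F–B costing 14
Total via D: 6 + 14 = 20 min.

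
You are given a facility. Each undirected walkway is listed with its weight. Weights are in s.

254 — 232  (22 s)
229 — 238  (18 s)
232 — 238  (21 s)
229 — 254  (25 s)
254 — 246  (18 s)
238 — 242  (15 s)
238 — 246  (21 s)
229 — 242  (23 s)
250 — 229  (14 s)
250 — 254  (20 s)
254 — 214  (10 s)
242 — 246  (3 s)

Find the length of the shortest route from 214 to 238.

46 s

Enumerating some paths:
214 → 254 → 246 → 238: 10+18+21 = 49
214 → 254 → 246 → 242 → 238: 10+18+3+15 = 46
214 → 254 → 232 → 238: 10+22+21 = 53
The minimum is 46 s via 214 → 254 → 246 → 242 → 238.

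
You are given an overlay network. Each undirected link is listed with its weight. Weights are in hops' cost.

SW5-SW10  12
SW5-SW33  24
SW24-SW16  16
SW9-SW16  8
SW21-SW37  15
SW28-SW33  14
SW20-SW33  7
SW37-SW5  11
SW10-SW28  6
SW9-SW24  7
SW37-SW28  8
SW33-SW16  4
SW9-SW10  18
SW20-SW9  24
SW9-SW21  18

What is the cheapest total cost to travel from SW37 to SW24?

39 hops' cost

Settle nodes by increasing distance from SW37:
SW37: 0
SW28: 8  (via SW37)
SW5: 11  (via SW37)
SW10: 14  (via SW28)
SW21: 15  (via SW37)
SW33: 22  (via SW28)
SW16: 26  (via SW33)
SW20: 29  (via SW33)
SW9: 32  (via SW10)
SW24: 39  (via SW9)
Shortest route: SW37 → SW28 → SW10 → SW9 → SW24 = 39 hops' cost.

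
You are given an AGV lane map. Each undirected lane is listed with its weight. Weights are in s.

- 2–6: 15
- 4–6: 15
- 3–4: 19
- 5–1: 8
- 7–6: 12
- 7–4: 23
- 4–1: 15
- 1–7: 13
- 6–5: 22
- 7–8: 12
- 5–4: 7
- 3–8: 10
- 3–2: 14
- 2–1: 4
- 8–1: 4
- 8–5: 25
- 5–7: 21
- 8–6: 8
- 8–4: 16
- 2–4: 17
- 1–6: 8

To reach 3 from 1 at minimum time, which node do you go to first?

8

Enumerating some paths:
1 - 8 - 3: 4+10 = 14
1 - 2 - 3: 4+14 = 18
1 - 5 - 4 - 3: 8+7+19 = 34
1 - 6 - 8 - 3: 8+8+10 = 26
The minimum is 14 s via 1 - 8 - 3.
So from 1 the first move is to 8.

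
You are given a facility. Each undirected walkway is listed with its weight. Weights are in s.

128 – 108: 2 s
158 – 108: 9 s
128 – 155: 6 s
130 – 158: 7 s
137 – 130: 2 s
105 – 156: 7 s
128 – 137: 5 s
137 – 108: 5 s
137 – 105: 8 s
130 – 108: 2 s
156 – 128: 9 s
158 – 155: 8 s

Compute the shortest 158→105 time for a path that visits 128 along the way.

Best 158 to 128: 158 → 108 → 128 costing 11
Shortest 128→105: 128 → 137 → 105 = 13
Total via 128: 11 + 13 = 24 s.

24 s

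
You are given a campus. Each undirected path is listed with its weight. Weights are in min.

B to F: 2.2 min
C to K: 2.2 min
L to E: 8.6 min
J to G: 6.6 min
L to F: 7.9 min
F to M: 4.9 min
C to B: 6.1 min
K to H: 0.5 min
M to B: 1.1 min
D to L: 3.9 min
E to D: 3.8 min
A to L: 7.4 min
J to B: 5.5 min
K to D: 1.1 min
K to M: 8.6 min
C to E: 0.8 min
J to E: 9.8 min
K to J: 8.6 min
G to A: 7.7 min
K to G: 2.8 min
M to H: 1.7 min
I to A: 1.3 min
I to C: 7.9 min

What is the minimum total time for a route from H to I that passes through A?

12.3 min

Best H to A: H → K → G → A costing 11
Shortest A→I: A → I = 1.3
Total via A: 11 + 1.3 = 12.3 min.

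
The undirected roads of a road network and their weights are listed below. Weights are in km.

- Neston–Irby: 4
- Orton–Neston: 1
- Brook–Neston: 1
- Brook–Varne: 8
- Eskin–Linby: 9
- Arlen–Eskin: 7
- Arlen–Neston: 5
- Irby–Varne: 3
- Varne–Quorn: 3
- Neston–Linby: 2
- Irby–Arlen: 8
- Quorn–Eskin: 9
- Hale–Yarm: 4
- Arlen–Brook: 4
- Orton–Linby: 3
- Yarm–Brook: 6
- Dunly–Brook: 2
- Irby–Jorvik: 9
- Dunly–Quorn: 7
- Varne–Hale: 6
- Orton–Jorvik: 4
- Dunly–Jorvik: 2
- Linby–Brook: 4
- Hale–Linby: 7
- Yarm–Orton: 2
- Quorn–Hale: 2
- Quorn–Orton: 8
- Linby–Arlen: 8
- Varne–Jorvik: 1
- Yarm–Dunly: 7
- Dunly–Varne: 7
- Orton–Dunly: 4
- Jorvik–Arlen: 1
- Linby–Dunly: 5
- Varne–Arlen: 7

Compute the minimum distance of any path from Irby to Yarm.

Running Dijkstra from Irby:
Irby: 0
Varne: 3  (via Irby)
Neston: 4  (via Irby)
Jorvik: 4  (via Varne)
Brook: 5  (via Neston)
Orton: 5  (via Neston)
Arlen: 5  (via Jorvik)
Linby: 6  (via Neston)
Dunly: 6  (via Jorvik)
Quorn: 6  (via Varne)
Yarm: 7  (via Orton)
Shortest route: Irby → Neston → Orton → Yarm = 7 km.

7 km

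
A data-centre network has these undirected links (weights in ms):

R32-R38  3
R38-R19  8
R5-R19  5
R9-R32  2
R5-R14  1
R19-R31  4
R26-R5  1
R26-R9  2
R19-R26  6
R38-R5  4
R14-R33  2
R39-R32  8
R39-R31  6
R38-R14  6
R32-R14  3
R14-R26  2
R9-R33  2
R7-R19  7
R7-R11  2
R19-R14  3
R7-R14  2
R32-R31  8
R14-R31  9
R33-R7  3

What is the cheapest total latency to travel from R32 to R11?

7 ms

Compare a few routes:
R32–R14–R7–R11: 3+2+2 = 7
R32–R9–R33–R7–R11: 2+2+3+2 = 9
R32–R9–R33–R14–R7–R11: 2+2+2+2+2 = 10
R32–R9–R26–R5–R14–R7–R11: 2+2+1+1+2+2 = 10
The minimum is 7 ms via R32–R14–R7–R11.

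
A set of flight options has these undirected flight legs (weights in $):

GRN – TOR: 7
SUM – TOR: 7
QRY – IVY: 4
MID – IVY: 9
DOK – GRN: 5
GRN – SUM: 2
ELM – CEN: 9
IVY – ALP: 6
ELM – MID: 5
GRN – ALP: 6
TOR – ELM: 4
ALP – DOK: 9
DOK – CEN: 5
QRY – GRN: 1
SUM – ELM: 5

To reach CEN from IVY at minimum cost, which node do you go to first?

Candidate routes:
IVY → ALP → DOK → CEN: 6+9+5 = 20
IVY → ALP → GRN → DOK → CEN: 6+6+5+5 = 22
IVY → QRY → GRN → SUM → ELM → CEN: 4+1+2+5+9 = 21
IVY → QRY → GRN → DOK → CEN: 4+1+5+5 = 15
Cheapest is IVY → QRY → GRN → DOK → CEN at $15.
So from IVY the first move is to QRY.

QRY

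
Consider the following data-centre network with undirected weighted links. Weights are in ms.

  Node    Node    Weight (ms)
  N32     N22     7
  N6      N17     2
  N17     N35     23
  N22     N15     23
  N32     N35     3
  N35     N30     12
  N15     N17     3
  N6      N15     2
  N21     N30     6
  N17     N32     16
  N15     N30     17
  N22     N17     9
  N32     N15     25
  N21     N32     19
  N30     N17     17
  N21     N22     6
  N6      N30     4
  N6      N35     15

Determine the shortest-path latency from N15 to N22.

Enumerating some paths:
N15 - N17 - N6 - N30 - N21 - N22: 3+2+4+6+6 = 21
N15 - N6 - N17 - N22: 2+2+9 = 13
N15 - N17 - N22: 3+9 = 12
N15 - N6 - N30 - N21 - N22: 2+4+6+6 = 18
Cheapest is N15 - N17 - N22 at 12 ms.

12 ms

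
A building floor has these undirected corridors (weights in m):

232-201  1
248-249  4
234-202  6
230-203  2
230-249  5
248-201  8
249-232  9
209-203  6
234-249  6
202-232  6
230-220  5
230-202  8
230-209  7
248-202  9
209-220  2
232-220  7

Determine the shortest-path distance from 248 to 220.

Running Dijkstra from 248:
248: 0
249: 4  (via 248)
201: 8  (via 248)
202: 9  (via 248)
232: 9  (via 201)
230: 9  (via 249)
234: 10  (via 249)
203: 11  (via 230)
220: 14  (via 230)
Shortest route: 248–249–230–220 = 14 m.

14 m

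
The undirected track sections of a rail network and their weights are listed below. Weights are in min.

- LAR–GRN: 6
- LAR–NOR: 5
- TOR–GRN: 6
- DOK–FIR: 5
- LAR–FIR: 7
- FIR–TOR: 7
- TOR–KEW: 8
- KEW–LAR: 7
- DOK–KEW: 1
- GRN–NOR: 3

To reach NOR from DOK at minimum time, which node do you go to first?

Candidate routes:
DOK → KEW → TOR → GRN → NOR: 1+8+6+3 = 18
DOK → KEW → LAR → NOR: 1+7+5 = 13
DOK → FIR → LAR → NOR: 5+7+5 = 17
DOK → KEW → LAR → GRN → NOR: 1+7+6+3 = 17
Cheapest is DOK → KEW → LAR → NOR at 13 min.
So from DOK the first move is to KEW.

KEW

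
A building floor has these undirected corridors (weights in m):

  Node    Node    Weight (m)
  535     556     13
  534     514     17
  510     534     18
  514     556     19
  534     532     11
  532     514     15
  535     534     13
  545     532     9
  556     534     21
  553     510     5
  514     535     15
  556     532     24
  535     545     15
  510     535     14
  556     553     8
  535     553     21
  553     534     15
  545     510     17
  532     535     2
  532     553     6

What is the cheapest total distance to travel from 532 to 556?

14 m

Candidate routes:
532–553–556: 6+8 = 14
532–556: 24 = 24
532–535–556: 2+13 = 15
532–535–510–553–556: 2+14+5+8 = 29
The minimum is 14 m via 532–553–556.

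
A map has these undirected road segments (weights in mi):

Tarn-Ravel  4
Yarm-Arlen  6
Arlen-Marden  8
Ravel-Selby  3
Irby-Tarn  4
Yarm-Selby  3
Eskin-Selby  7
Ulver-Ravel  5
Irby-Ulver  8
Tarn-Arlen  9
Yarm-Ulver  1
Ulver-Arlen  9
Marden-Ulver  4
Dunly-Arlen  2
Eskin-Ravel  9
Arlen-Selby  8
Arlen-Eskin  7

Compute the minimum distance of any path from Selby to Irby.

Running Dijkstra from Selby:
Selby: 0
Ravel: 3  (via Selby)
Yarm: 3  (via Selby)
Ulver: 4  (via Yarm)
Eskin: 7  (via Selby)
Tarn: 7  (via Ravel)
Arlen: 8  (via Selby)
Marden: 8  (via Ulver)
Dunly: 10  (via Arlen)
Irby: 11  (via Tarn)
Shortest route: Selby–Ravel–Tarn–Irby = 11 mi.

11 mi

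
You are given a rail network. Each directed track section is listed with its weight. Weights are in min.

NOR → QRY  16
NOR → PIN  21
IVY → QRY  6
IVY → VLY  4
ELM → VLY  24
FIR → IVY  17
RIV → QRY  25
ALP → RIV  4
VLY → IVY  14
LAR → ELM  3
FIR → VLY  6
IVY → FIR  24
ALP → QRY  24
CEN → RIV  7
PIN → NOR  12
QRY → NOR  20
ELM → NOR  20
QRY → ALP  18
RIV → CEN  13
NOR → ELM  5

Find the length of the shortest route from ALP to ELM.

49 min

Candidate routes:
ALP - QRY - NOR - ELM: 24+20+5 = 49
ALP - RIV - QRY - NOR - ELM: 4+25+20+5 = 54
Cheapest is ALP - QRY - NOR - ELM at 49 min.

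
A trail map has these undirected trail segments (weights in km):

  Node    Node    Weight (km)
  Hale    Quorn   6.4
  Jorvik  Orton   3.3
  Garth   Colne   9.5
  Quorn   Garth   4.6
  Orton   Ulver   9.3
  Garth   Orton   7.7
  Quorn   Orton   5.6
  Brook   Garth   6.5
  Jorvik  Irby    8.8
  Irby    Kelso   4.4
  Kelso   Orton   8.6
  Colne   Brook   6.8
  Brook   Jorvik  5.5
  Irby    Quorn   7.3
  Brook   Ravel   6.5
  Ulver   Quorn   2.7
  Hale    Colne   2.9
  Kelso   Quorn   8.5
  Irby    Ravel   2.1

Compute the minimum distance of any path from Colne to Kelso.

17.8 km

Shortest distances from Colne:
Colne: 0
Hale: 2.9  (via Colne)
Brook: 6.8  (via Colne)
Quorn: 9.3  (via Hale)
Garth: 9.5  (via Colne)
Ulver: 12  (via Quorn)
Jorvik: 12.3  (via Brook)
Ravel: 13.3  (via Brook)
Orton: 14.9  (via Quorn)
Irby: 15.4  (via Ravel)
Kelso: 17.8  (via Quorn)
Shortest route: Colne–Hale–Quorn–Kelso = 17.8 km.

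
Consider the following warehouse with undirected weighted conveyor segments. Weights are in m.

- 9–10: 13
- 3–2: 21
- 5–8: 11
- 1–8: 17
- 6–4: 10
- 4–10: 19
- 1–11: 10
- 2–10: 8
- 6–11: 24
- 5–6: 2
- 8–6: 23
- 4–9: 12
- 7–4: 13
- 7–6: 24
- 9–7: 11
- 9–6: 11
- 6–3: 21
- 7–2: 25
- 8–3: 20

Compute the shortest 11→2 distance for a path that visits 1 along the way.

68 m

Shortest 11→1: 11–1 = 10
Shortest 1→2: 1–8–3–2 = 58
Total via 1: 10 + 58 = 68 m.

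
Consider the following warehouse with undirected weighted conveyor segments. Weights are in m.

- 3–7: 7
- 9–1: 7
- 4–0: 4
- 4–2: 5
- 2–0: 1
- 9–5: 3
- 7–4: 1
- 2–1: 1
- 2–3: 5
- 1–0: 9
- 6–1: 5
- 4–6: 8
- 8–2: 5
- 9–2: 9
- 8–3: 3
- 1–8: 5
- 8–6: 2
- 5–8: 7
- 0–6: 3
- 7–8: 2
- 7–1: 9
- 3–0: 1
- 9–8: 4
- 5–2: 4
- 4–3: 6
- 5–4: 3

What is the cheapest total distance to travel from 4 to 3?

5 m

Shortest distances from 4:
4: 0
7: 1  (via 4)
5: 3  (via 4)
8: 3  (via 7)
0: 4  (via 4)
2: 5  (via 4)
3: 5  (via 0)
Shortest route: 4–0–3 = 5 m.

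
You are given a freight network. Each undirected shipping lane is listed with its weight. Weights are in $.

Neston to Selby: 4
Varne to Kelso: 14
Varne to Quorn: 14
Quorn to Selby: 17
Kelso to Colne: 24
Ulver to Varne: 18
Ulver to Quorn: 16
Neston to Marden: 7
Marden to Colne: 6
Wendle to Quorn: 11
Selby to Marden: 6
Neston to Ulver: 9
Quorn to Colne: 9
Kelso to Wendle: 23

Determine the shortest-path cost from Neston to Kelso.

Candidate routes:
Neston - Selby - Marden - Colne - Kelso: 4+6+6+24 = 40
Neston - Ulver - Varne - Kelso: 9+18+14 = 41
Neston - Marden - Colne - Kelso: 7+6+24 = 37
The minimum is $37 via Neston - Marden - Colne - Kelso.

$37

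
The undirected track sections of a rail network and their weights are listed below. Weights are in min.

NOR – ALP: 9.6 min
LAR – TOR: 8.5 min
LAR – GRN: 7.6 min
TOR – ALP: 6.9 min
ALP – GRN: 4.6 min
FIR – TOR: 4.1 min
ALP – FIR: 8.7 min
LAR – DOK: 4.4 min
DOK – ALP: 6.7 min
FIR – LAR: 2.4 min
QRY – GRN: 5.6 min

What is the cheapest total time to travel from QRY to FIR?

15.6 min

Shortest distances from QRY:
QRY: 0
GRN: 5.6  (via QRY)
ALP: 10.2  (via GRN)
LAR: 13.2  (via GRN)
FIR: 15.6  (via LAR)
Shortest route: QRY → GRN → LAR → FIR = 15.6 min.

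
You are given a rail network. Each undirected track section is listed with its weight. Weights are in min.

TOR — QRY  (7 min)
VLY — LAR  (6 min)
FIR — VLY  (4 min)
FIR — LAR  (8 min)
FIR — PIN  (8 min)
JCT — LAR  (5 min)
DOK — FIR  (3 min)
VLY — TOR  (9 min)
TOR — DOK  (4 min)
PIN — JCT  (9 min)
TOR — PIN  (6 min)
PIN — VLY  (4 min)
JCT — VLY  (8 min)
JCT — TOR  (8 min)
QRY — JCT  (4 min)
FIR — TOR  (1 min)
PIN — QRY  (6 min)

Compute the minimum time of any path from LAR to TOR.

Enumerating some paths:
LAR - JCT - TOR: 5+8 = 13
LAR - VLY - FIR - TOR: 6+4+1 = 11
LAR - FIR - TOR: 8+1 = 9
The minimum is 9 min via LAR - FIR - TOR.

9 min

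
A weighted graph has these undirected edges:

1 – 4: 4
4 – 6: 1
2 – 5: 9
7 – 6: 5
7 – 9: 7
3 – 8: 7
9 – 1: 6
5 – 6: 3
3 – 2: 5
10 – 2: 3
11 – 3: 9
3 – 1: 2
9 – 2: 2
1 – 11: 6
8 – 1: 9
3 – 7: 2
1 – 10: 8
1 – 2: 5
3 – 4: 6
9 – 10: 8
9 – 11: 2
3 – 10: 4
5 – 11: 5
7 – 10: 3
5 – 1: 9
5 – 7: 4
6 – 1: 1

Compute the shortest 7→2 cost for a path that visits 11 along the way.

13

Best 7 to 11: 7 → 5 → 11 costing 9
Best 11 to 2: 11 → 9 → 2 costing 4
Total via 11: 9 + 4 = 13.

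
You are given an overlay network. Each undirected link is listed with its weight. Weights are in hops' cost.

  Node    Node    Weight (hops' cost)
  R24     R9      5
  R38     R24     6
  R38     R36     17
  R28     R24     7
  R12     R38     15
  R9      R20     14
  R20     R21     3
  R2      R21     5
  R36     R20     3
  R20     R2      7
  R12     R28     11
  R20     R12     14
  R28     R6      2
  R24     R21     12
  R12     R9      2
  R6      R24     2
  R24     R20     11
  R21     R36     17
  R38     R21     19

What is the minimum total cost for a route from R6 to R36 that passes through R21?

Best R6 to R21: R6 → R24 → R21 costing 14
Shortest R21→R36: R21 → R20 → R36 = 6
Total via R21: 14 + 6 = 20 hops' cost.

20 hops' cost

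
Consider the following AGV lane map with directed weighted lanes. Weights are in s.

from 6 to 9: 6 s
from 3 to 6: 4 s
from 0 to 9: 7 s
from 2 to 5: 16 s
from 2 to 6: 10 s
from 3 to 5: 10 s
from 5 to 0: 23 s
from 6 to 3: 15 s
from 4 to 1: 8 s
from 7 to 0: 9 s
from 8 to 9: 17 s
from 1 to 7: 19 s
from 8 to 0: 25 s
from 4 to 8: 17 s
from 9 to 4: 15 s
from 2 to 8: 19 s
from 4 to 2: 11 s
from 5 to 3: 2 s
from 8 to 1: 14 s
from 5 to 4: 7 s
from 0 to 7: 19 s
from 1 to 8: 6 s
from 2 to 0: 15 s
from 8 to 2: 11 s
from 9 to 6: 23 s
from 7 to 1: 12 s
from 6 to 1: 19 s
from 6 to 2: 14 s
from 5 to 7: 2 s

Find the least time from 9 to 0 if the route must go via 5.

Shortest 9→5: 9 → 4 → 2 → 5 = 42
Shortest 5→0: 5 → 7 → 0 = 11
Total via 5: 42 + 11 = 53 s.

53 s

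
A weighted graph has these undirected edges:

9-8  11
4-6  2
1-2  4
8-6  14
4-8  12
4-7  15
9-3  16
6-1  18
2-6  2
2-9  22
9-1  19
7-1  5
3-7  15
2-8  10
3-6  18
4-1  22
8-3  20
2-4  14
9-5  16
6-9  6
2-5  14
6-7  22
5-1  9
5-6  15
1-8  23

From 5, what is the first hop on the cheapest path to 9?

9

Candidate routes:
5 - 9: 16 = 16
5 - 1 - 2 - 6 - 9: 9+4+2+6 = 21
Cheapest is 5 - 9 at 16.
So from 5 the first move is to 9.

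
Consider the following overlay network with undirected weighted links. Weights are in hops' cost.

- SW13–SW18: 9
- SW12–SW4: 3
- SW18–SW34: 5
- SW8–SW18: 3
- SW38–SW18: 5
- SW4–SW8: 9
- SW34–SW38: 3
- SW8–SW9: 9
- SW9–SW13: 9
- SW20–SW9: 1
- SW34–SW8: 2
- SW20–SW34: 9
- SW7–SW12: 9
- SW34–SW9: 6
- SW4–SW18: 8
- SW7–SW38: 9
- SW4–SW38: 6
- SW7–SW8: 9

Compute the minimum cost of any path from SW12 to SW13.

20 hops' cost

Shortest distances from SW12:
SW12: 0
SW4: 3  (via SW12)
SW7: 9  (via SW12)
SW38: 9  (via SW4)
SW18: 11  (via SW4)
SW8: 12  (via SW4)
SW34: 12  (via SW38)
SW9: 18  (via SW34)
SW20: 19  (via SW9)
SW13: 20  (via SW18)
Shortest route: SW12–SW4–SW18–SW13 = 20 hops' cost.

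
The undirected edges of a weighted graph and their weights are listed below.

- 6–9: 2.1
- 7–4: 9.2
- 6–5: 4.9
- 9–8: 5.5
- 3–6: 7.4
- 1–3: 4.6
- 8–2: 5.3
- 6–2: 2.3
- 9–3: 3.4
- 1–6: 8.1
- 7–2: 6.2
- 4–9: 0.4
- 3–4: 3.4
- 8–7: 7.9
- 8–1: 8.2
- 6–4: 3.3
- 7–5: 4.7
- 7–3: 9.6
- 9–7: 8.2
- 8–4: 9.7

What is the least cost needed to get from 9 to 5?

7

Candidate routes:
9 - 6 - 5: 2.1+4.9 = 7
9 - 7 - 5: 8.2+4.7 = 12.9
9 - 4 - 7 - 5: 0.4+9.2+4.7 = 14.3
9 - 4 - 6 - 5: 0.4+3.3+4.9 = 8.6
Cheapest is 9 - 6 - 5 at 7.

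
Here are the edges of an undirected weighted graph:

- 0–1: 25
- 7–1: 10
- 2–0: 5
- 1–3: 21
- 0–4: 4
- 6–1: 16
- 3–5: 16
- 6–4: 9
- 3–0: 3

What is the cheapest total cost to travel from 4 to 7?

35

Settle nodes by increasing distance from 4:
4: 0
0: 4  (via 4)
3: 7  (via 0)
2: 9  (via 0)
6: 9  (via 4)
5: 23  (via 3)
1: 25  (via 6)
7: 35  (via 1)
Shortest route: 4 → 6 → 1 → 7 = 35.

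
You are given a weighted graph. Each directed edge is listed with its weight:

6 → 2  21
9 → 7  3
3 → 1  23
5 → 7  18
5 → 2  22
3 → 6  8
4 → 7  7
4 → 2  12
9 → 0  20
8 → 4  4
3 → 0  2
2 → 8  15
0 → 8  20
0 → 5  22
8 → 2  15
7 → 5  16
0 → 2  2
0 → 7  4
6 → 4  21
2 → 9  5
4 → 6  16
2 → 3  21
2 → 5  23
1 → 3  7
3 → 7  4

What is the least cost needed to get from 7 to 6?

67

Candidate routes:
7–5–2–8–4–6: 16+22+15+4+16 = 73
7–5–2–3–0–8–4–6: 16+22+21+2+20+4+16 = 101
7–5–2–3–6: 16+22+21+8 = 67
Cheapest is 7–5–2–3–6 at 67.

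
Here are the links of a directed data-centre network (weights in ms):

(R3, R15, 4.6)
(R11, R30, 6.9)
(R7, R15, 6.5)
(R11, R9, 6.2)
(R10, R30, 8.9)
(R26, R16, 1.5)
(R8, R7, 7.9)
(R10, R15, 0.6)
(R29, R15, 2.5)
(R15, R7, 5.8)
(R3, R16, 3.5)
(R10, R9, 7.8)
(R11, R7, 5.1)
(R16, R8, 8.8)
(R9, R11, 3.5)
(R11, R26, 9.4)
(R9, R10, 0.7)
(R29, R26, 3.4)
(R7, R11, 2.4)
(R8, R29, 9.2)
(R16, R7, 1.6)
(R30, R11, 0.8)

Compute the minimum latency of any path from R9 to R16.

Candidate routes:
R9–R10–R30–R11–R26–R16: 0.7+8.9+0.8+9.4+1.5 = 21.3
R9–R10–R15–R7–R11–R26–R16: 0.7+0.6+5.8+2.4+9.4+1.5 = 20.4
R9–R11–R26–R16: 3.5+9.4+1.5 = 14.4
The minimum is 14.4 ms via R9–R11–R26–R16.

14.4 ms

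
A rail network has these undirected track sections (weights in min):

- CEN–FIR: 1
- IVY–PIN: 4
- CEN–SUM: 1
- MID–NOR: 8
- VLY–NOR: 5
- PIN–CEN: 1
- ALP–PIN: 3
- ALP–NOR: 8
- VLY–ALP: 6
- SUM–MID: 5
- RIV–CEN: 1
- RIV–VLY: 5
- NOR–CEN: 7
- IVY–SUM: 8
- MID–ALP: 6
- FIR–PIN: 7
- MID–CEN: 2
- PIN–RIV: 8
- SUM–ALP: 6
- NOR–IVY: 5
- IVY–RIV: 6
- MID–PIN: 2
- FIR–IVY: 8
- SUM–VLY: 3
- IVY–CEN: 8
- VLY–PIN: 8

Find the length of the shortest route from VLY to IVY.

Shortest distances from VLY:
VLY: 0
SUM: 3  (via VLY)
CEN: 4  (via SUM)
RIV: 5  (via VLY)
NOR: 5  (via VLY)
PIN: 5  (via CEN)
FIR: 5  (via CEN)
ALP: 6  (via VLY)
MID: 6  (via CEN)
IVY: 9  (via PIN)
Shortest route: VLY → SUM → CEN → PIN → IVY = 9 min.

9 min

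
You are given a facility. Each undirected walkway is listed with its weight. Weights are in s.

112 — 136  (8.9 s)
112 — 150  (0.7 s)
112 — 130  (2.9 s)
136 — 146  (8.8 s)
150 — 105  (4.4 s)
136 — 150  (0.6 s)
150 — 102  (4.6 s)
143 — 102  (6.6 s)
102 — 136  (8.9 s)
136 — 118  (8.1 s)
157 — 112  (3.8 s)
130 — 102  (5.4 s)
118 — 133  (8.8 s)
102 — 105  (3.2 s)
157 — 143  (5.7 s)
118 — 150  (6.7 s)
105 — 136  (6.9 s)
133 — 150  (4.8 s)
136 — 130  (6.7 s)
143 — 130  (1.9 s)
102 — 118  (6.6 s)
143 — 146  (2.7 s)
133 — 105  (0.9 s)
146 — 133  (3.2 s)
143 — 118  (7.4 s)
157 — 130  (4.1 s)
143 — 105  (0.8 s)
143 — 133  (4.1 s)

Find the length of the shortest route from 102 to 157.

Enumerating some paths:
102–105–143–157: 3.2+0.8+5.7 = 9.7
102–150–112–157: 4.6+0.7+3.8 = 9.1
102–130–157: 5.4+4.1 = 9.5
The minimum is 9.1 s via 102–150–112–157.

9.1 s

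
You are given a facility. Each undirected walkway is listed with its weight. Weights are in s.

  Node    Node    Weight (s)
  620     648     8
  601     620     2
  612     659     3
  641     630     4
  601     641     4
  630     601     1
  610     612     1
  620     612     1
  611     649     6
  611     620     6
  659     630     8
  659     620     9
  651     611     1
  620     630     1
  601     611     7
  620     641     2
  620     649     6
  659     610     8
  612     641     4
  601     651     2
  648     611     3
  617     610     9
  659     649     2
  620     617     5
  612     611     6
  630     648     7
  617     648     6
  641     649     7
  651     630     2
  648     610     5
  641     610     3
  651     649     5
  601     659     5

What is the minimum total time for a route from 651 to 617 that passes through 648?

10 s

Best 651 to 648: 651–611–648 costing 4
Shortest 648→617: 648–617 = 6
Total via 648: 4 + 6 = 10 s.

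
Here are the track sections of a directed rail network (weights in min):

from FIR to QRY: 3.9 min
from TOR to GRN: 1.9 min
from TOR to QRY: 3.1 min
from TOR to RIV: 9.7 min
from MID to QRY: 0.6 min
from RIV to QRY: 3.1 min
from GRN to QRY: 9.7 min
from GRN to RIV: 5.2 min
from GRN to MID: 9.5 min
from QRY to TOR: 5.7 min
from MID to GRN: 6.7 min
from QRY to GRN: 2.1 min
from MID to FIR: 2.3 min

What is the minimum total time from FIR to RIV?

11.2 min

Candidate routes:
FIR → QRY → TOR → GRN → RIV: 3.9+5.7+1.9+5.2 = 16.7
FIR → QRY → TOR → RIV: 3.9+5.7+9.7 = 19.3
FIR → QRY → GRN → RIV: 3.9+2.1+5.2 = 11.2
The minimum is 11.2 min via FIR → QRY → GRN → RIV.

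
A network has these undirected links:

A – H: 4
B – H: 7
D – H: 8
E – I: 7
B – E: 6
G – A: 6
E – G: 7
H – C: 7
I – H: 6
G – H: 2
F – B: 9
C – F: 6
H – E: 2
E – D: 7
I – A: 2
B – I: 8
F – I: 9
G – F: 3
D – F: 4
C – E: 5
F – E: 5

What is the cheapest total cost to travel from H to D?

Settle nodes by increasing distance from H:
H: 0
E: 2  (via H)
G: 2  (via H)
A: 4  (via H)
F: 5  (via G)
I: 6  (via H)
B: 7  (via H)
C: 7  (via H)
D: 8  (via H)
Shortest route: H–D = 8.

8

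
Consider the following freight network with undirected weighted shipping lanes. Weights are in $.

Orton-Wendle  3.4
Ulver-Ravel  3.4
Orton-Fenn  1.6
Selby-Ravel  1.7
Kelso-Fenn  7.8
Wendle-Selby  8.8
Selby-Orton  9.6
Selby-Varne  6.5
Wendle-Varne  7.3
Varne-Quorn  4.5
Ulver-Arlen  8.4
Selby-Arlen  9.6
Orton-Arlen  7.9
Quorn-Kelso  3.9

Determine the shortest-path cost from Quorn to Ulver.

$16.1

Settle nodes by increasing distance from Quorn:
Quorn: 0
Kelso: 3.9  (via Quorn)
Varne: 4.5  (via Quorn)
Selby: 11  (via Varne)
Fenn: 11.7  (via Kelso)
Wendle: 11.8  (via Varne)
Ravel: 12.7  (via Selby)
Orton: 13.3  (via Fenn)
Ulver: 16.1  (via Ravel)
Shortest route: Quorn → Varne → Selby → Ravel → Ulver = $16.1.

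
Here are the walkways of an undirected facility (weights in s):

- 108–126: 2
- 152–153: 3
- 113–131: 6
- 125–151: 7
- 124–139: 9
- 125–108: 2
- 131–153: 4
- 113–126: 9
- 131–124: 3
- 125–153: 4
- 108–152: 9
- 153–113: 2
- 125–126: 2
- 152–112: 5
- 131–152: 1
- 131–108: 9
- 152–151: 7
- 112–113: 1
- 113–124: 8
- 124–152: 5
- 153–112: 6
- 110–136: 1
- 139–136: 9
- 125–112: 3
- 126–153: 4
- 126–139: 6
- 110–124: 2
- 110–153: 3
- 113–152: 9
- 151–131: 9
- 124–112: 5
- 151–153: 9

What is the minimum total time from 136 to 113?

Running Dijkstra from 136:
136: 0
110: 1  (via 136)
124: 3  (via 110)
153: 4  (via 110)
113: 6  (via 153)
Shortest route: 136–110–153–113 = 6 s.

6 s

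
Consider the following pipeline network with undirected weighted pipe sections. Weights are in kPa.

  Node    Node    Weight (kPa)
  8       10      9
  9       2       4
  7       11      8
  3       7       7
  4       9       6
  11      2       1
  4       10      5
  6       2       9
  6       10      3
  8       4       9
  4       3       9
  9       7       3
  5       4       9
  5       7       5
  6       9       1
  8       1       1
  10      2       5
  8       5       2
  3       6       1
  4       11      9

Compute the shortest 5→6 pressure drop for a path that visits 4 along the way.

16 kPa

Shortest 5→4: 5 → 4 = 9
Best 4 to 6: 4 → 9 → 6 costing 7
Total via 4: 9 + 7 = 16 kPa.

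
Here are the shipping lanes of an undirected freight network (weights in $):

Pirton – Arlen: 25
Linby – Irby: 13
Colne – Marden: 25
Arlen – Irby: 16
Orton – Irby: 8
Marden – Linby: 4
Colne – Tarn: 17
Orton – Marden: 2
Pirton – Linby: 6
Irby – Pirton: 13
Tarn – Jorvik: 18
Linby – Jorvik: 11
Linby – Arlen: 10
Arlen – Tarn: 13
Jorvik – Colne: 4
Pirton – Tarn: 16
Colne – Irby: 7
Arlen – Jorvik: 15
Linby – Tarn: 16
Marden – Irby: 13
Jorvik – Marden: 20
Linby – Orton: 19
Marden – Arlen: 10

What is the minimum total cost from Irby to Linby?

$13

Shortest distances from Irby:
Irby: 0
Colne: 7  (via Irby)
Orton: 8  (via Irby)
Marden: 10  (via Orton)
Jorvik: 11  (via Colne)
Linby: 13  (via Irby)
Shortest route: Irby → Linby = $13.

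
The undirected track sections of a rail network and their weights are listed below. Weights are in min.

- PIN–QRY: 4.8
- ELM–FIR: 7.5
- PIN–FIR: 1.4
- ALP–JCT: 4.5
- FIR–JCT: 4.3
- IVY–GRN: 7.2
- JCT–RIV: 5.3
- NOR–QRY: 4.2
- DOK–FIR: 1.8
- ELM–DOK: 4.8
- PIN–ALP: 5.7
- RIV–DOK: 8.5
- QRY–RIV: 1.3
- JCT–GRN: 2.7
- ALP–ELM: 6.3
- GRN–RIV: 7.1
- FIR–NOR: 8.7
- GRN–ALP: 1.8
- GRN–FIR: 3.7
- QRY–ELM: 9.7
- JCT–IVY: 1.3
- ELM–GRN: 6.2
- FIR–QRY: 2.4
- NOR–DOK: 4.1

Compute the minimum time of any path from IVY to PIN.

7 min

Shortest distances from IVY:
IVY: 0
JCT: 1.3  (via IVY)
GRN: 4  (via JCT)
FIR: 5.6  (via JCT)
ALP: 5.8  (via JCT)
RIV: 6.6  (via JCT)
PIN: 7  (via FIR)
Shortest route: IVY–JCT–FIR–PIN = 7 min.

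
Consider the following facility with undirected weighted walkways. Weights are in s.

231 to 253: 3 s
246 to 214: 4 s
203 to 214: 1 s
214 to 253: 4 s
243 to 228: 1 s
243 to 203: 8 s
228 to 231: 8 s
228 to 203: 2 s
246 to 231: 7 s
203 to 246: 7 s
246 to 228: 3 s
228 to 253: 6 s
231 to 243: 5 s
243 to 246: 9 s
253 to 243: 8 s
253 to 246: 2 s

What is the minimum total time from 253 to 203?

Settle nodes by increasing distance from 253:
253: 0
246: 2  (via 253)
231: 3  (via 253)
214: 4  (via 253)
228: 5  (via 246)
203: 5  (via 214)
Shortest route: 253 → 214 → 203 = 5 s.

5 s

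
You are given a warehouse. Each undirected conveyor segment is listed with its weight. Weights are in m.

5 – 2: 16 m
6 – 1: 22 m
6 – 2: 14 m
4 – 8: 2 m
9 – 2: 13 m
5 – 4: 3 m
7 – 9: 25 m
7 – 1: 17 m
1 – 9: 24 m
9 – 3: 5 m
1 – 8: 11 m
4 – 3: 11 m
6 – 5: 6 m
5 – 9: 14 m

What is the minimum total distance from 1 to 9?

24 m

Shortest distances from 1:
1: 0
8: 11  (via 1)
4: 13  (via 8)
5: 16  (via 4)
7: 17  (via 1)
6: 22  (via 1)
3: 24  (via 4)
9: 24  (via 1)
Shortest route: 1–9 = 24 m.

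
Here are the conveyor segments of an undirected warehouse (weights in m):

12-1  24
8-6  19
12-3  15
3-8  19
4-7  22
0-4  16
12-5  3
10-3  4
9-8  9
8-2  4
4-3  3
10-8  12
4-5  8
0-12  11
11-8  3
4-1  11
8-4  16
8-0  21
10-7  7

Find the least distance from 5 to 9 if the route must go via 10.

36 m

Best 5 to 10: 5–4–3–10 costing 15
Shortest 10→9: 10–8–9 = 21
Total via 10: 15 + 21 = 36 m.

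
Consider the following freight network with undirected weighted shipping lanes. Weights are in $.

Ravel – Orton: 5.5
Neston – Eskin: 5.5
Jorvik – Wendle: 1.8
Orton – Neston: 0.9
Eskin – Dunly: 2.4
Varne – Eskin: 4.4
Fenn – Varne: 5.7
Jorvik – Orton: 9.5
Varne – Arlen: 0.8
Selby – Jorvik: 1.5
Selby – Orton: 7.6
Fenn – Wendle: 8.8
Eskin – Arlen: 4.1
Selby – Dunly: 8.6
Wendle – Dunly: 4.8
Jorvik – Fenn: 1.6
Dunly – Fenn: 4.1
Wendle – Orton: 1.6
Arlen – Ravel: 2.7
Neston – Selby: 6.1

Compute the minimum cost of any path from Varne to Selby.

Settle nodes by increasing distance from Varne:
Varne: 0
Arlen: 0.8  (via Varne)
Ravel: 3.5  (via Arlen)
Eskin: 4.4  (via Varne)
Fenn: 5.7  (via Varne)
Dunly: 6.8  (via Eskin)
Jorvik: 7.3  (via Fenn)
Selby: 8.8  (via Jorvik)
Shortest route: Varne–Fenn–Jorvik–Selby = $8.8.

$8.8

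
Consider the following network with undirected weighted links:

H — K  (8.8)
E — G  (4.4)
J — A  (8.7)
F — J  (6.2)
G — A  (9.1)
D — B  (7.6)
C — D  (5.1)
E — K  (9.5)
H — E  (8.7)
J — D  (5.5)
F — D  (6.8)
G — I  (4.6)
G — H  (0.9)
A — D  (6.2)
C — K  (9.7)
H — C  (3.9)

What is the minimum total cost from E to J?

Enumerating some paths:
E–H–C–D–J: 8.7+3.9+5.1+5.5 = 23.2
E–G–H–C–D–J: 4.4+0.9+3.9+5.1+5.5 = 19.8
E–G–A–D–J: 4.4+9.1+6.2+5.5 = 25.2
E–G–A–J: 4.4+9.1+8.7 = 22.2
Cheapest is E–G–H–C–D–J at 19.8.

19.8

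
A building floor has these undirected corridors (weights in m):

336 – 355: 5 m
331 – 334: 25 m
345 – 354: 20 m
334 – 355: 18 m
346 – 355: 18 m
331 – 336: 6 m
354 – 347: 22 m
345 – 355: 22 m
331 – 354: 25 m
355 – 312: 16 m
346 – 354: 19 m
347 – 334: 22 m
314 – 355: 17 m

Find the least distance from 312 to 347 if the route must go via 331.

Shortest 312→331: 312–355–336–331 = 27
Best 331 to 347: 331–354–347 costing 47
Total via 331: 27 + 47 = 74 m.

74 m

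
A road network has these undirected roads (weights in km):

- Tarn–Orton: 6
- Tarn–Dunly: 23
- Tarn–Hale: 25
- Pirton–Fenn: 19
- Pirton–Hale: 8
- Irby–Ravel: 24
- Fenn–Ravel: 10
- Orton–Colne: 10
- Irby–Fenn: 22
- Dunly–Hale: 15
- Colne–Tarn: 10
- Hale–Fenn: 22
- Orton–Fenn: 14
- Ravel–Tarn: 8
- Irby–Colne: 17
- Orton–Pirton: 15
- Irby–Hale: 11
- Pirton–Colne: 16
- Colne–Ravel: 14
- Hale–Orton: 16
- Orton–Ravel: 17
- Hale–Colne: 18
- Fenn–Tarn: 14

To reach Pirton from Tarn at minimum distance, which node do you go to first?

Orton

Compare a few routes:
Tarn - Orton - Pirton: 6+15 = 21
Tarn - Orton - Colne - Pirton: 6+10+16 = 32
Tarn - Orton - Hale - Pirton: 6+16+8 = 30
Tarn - Colne - Pirton: 10+16 = 26
The minimum is 21 km via Tarn - Orton - Pirton.
So from Tarn the first move is to Orton.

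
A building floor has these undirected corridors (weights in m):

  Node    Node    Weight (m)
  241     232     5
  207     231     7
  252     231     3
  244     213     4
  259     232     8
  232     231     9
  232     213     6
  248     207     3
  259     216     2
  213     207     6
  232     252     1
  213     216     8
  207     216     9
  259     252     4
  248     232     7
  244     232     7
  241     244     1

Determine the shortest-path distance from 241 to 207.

Shortest distances from 241:
241: 0
244: 1  (via 241)
232: 5  (via 241)
213: 5  (via 244)
252: 6  (via 232)
231: 9  (via 252)
259: 10  (via 252)
207: 11  (via 213)
Shortest route: 241 → 244 → 213 → 207 = 11 m.

11 m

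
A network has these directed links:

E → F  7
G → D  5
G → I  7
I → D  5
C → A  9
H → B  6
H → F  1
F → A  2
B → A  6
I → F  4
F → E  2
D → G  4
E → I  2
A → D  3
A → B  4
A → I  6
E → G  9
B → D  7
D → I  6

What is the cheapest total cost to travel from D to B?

16

Shortest distances from D:
D: 0
G: 4  (via D)
I: 6  (via D)
F: 10  (via I)
A: 12  (via F)
E: 12  (via F)
B: 16  (via A)
Shortest route: D → I → F → A → B = 16.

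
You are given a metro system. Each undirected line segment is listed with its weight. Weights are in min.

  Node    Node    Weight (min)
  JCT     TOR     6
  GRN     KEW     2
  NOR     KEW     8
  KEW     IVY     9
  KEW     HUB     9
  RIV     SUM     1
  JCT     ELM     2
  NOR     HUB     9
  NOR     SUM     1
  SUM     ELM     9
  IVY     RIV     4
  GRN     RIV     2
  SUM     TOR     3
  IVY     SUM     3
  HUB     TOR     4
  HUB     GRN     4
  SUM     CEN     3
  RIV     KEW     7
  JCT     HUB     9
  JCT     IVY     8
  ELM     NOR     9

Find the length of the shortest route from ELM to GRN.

12 min

Settle nodes by increasing distance from ELM:
ELM: 0
JCT: 2  (via ELM)
TOR: 8  (via JCT)
SUM: 9  (via ELM)
NOR: 9  (via ELM)
IVY: 10  (via JCT)
RIV: 10  (via SUM)
HUB: 11  (via JCT)
GRN: 12  (via RIV)
Shortest route: ELM–SUM–RIV–GRN = 12 min.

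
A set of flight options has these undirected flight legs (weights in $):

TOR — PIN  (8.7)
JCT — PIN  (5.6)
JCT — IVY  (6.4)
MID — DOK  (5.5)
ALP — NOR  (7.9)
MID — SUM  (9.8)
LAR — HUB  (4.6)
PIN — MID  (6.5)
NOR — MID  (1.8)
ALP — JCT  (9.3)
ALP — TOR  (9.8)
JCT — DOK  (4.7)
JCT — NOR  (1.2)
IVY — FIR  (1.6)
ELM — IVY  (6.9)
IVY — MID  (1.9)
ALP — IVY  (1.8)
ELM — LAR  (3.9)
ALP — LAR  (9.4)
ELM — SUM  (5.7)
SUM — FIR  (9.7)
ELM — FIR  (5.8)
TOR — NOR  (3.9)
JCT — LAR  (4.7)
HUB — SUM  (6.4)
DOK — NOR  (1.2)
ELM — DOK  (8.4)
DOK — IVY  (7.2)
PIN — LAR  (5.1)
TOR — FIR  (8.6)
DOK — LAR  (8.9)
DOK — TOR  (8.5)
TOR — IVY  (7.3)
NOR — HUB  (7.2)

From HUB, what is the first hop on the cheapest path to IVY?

Enumerating some paths:
HUB - NOR - MID - IVY: 7.2+1.8+1.9 = 10.9
HUB - LAR - JCT - NOR - MID - IVY: 4.6+4.7+1.2+1.8+1.9 = 14.2
The minimum is $10.9 via HUB - NOR - MID - IVY.
So from HUB the first move is to NOR.

NOR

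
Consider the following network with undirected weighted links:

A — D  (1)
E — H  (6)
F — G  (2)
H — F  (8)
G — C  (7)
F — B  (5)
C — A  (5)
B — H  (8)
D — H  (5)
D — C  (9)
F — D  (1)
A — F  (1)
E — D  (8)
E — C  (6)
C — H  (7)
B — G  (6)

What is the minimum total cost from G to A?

Enumerating some paths:
G–F–A: 2+1 = 3
G–F–D–A: 2+1+1 = 4
Cheapest is G–F–A at 3.

3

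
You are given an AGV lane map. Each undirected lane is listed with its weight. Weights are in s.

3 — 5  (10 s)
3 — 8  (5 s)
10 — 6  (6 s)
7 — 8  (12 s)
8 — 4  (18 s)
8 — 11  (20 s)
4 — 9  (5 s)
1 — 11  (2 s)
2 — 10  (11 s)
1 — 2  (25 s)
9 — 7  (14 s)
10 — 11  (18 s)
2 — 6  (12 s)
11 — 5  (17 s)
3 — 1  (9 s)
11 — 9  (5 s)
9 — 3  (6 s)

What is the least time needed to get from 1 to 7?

Shortest distances from 1:
1: 0
11: 2  (via 1)
9: 7  (via 11)
3: 9  (via 1)
4: 12  (via 9)
8: 14  (via 3)
5: 19  (via 11)
10: 20  (via 11)
7: 21  (via 9)
Shortest route: 1 → 11 → 9 → 7 = 21 s.

21 s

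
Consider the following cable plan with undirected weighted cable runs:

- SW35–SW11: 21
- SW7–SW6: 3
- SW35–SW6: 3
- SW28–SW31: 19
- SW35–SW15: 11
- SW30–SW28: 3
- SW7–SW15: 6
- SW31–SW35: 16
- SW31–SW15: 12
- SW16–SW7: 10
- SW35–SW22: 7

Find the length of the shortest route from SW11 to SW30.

Enumerating some paths:
SW11 → SW35 → SW15 → SW31 → SW28 → SW30: 21+11+12+19+3 = 66
SW11 → SW35 → SW31 → SW28 → SW30: 21+16+19+3 = 59
Cheapest is SW11 → SW35 → SW31 → SW28 → SW30 at 59.

59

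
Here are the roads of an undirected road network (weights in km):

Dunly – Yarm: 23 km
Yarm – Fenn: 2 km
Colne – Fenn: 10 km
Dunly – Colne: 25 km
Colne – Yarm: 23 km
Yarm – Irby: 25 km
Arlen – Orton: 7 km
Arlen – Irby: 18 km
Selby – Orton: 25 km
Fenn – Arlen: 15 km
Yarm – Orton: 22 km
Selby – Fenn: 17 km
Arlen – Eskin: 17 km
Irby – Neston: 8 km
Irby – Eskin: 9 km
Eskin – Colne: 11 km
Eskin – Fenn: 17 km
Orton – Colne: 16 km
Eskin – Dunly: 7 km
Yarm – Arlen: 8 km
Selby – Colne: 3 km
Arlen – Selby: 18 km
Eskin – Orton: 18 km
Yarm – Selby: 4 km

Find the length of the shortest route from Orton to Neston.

Enumerating some paths:
Orton - Eskin - Irby - Neston: 18+9+8 = 35
Orton - Arlen - Irby - Neston: 7+18+8 = 33
Cheapest is Orton - Arlen - Irby - Neston at 33 km.

33 km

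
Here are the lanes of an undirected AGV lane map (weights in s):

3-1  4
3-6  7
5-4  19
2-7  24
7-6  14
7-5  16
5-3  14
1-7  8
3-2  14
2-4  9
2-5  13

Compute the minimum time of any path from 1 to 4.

Enumerating some paths:
1 - 3 - 2 - 4: 4+14+9 = 27
1 - 3 - 5 - 4: 4+14+19 = 37
Cheapest is 1 - 3 - 2 - 4 at 27 s.

27 s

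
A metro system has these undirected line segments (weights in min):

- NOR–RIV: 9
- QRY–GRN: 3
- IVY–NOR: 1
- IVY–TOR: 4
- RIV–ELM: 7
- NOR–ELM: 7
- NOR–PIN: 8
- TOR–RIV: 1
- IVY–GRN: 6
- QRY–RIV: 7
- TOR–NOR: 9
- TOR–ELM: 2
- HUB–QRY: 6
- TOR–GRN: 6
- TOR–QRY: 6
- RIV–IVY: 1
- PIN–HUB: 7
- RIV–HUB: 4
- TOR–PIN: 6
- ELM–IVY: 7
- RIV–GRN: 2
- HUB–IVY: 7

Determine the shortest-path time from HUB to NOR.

Shortest distances from HUB:
HUB: 0
RIV: 4  (via HUB)
IVY: 5  (via RIV)
TOR: 5  (via RIV)
NOR: 6  (via IVY)
Shortest route: HUB–RIV–IVY–NOR = 6 min.

6 min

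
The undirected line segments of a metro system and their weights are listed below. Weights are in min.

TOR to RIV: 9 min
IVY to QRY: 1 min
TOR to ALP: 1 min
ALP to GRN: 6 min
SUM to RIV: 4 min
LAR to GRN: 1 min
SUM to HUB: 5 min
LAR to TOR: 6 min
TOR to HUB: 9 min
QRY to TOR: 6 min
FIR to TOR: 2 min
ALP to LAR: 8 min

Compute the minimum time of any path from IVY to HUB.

16 min

Candidate routes:
IVY → QRY → TOR → HUB: 1+6+9 = 16
IVY → QRY → TOR → RIV → SUM → HUB: 1+6+9+4+5 = 25
The minimum is 16 min via IVY → QRY → TOR → HUB.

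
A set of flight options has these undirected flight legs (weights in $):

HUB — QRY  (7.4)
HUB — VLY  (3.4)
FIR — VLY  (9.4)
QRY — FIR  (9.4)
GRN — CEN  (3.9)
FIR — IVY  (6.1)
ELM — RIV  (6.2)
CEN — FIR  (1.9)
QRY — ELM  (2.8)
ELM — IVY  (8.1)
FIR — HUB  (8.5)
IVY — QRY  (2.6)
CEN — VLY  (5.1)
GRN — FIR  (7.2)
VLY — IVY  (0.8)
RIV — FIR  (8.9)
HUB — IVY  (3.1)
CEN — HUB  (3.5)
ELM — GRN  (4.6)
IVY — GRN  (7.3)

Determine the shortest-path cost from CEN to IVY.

Enumerating some paths:
CEN–HUB–IVY: 3.5+3.1 = 6.6
CEN–VLY–IVY: 5.1+0.8 = 5.9
CEN–FIR–IVY: 1.9+6.1 = 8
CEN–HUB–VLY–IVY: 3.5+3.4+0.8 = 7.7
Cheapest is CEN–VLY–IVY at $5.9.

$5.9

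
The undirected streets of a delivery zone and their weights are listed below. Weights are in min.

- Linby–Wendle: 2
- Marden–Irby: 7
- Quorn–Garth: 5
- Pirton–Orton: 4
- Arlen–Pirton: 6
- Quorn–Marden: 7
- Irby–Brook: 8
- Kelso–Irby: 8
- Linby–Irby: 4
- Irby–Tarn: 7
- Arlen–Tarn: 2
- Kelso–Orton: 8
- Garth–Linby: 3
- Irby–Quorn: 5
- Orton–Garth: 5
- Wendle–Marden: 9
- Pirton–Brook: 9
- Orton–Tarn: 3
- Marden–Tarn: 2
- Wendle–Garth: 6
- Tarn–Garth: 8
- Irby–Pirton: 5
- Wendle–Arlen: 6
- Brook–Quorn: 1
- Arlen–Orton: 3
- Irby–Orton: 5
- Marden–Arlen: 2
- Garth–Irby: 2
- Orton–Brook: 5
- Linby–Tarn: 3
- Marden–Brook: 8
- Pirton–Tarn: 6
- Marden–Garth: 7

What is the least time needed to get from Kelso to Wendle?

14 min

Settle nodes by increasing distance from Kelso:
Kelso: 0
Irby: 8  (via Kelso)
Orton: 8  (via Kelso)
Garth: 10  (via Irby)
Tarn: 11  (via Orton)
Arlen: 11  (via Orton)
Pirton: 12  (via Orton)
Linby: 12  (via Irby)
Marden: 13  (via Tarn)
Brook: 13  (via Orton)
Quorn: 13  (via Irby)
Wendle: 14  (via Linby)
Shortest route: Kelso–Irby–Linby–Wendle = 14 min.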